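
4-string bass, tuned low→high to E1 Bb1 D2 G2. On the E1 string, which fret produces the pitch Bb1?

6

Bb1 is 6 semitones above the open E1 (E–F–Gb–G–Ab–A–Bb), so it sits at fret 6.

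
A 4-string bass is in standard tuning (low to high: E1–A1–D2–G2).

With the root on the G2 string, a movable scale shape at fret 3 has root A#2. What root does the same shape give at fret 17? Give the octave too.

Moving from fret 3 to fret 17 shifts the root by 14 semitones.
A#2 up 14 semitones is C4.

C4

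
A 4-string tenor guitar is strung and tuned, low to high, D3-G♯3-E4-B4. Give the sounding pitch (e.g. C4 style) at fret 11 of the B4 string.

A♯5

B4 is MIDI 71. Adding 11 gives 82, which is A♯5.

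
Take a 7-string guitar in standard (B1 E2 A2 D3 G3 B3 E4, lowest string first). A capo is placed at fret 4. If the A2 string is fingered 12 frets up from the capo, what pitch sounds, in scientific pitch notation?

The capo raises the open A2 by 4 semitones to C#3; fretting 12 more gives A2 + 4 + 12 = A2 + 16 semitones = C#4.

C#4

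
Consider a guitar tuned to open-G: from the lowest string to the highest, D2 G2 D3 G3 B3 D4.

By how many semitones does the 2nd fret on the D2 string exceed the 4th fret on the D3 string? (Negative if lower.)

D2 at fret 2 → E2 (MIDI 40); D3 at fret 4 → F#3 (MIDI 54).
40 − 54 = -14, so the two pitches are 14 semitones apart.

-14 semitones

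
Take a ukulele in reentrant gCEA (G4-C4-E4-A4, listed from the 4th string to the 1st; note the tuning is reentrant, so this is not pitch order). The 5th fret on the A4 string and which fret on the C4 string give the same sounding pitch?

14

A4 at fret 5 is A4 + 5 semitones = D5.
The open C4 string is 9 semitones below the open A4, so the same pitch on the C4 string lies at fret 5 + 9 = 14.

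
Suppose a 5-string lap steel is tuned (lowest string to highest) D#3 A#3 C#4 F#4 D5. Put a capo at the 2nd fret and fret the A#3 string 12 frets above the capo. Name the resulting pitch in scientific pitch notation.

C5

The capo raises the open A#3 by 2 semitones to C4; fretting 12 more gives A#3 + 2 + 12 = A#3 + 14 semitones = C5.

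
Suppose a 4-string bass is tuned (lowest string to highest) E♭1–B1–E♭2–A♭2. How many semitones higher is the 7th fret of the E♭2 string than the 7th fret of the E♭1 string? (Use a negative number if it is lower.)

12 semitones

E♭2 at fret 7 → B♭2 (MIDI 46); E♭1 at fret 7 → B♭1 (MIDI 34).
46 − 34 = 12, so the two pitches are 12 semitones apart.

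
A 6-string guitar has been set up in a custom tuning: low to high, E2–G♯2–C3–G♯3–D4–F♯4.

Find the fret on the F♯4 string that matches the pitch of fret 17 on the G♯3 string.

7

Fret 17 on G♯3 is MIDI 56 + 17 = 73 (C♯5). On the F♯4 string (open MIDI 66), that pitch is 73 − 66 = fret 7.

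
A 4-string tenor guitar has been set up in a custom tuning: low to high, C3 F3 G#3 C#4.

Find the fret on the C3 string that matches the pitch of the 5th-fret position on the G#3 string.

13

Fret 5 on G#3 is MIDI 56 + 5 = 61 (C#4). On the C3 string (open MIDI 48), that pitch is 61 − 48 = fret 13.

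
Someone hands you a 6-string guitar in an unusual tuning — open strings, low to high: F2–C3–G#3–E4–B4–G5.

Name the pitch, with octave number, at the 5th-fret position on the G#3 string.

C#4

Each fret is one semitone, so G#3 + 5 = C#4.
(Equivalently spelled Db4.)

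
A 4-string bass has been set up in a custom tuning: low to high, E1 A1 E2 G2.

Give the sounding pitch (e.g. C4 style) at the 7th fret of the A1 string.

The open A1 string plus 7 semitones: A–A#–B–C–C#–D–D#–E.
The walk passes from B into C once, so the octave number goes from 1 to 2.

E2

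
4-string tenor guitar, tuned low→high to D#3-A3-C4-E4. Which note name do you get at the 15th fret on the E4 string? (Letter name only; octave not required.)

Each fret is one semitone, so E4 + 15 = G.

G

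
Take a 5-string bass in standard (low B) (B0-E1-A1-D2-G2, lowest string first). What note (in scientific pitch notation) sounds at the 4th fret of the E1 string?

G♯1

Each fret is one semitone, so E1 + 4 = G♯1.
(Equivalently spelled A♭1.)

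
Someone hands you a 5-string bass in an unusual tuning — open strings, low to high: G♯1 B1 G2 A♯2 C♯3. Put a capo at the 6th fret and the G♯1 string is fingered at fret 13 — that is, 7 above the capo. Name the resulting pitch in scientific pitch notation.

A2

The capo raises the open G♯1 by 6 semitones to D2; fretting 7 more gives G♯1 + 6 + 7 = G♯1 + 13 semitones = A2.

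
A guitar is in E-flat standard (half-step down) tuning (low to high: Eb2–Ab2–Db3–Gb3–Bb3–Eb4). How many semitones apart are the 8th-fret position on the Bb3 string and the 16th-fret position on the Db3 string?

1 semitone

Bb3 at fret 8 → Gb4 (MIDI 66); Db3 at fret 16 → F4 (MIDI 65).
66 − 65 = 1, so the two pitches are 1 semitone apart, with Gb4 the higher.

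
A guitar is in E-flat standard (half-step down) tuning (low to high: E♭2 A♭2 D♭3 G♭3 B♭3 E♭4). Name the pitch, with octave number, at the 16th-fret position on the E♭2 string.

G3

Each fret is one semitone, so E♭2 + 16 = G3.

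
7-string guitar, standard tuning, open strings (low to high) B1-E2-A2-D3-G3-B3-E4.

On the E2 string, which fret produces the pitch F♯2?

2

F♯2 is 2 semitones above the open E2 (E–F–F#), so it sits at fret 2.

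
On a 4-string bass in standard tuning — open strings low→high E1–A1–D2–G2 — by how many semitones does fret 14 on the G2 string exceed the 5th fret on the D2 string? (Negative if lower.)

14 semitones

G2 at fret 14 → A3 (MIDI 57); D2 at fret 5 → G2 (MIDI 43).
57 − 43 = 14, so the two pitches are 14 semitones apart.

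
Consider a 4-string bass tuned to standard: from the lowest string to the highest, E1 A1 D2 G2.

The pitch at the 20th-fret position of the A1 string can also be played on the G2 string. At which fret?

10

A1 at fret 20 is A1 + 20 semitones = F3.
The open G2 string is 10 semitones above the open A1, so the same pitch on the G2 string lies at fret 20 − 10 = 10.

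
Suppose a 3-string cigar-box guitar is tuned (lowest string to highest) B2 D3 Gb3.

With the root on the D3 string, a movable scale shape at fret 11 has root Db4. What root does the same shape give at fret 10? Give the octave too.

C4

Moving from fret 11 to fret 10 shifts the root by -1 semitone.
Db4 down 1 semitone is C4.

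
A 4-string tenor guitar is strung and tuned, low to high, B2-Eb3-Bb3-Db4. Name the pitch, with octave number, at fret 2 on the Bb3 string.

Each fret is one semitone, so Bb3 + 2 = C4.

C4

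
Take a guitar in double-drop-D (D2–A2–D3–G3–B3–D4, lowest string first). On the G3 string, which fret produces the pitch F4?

10

F4 is 10 semitones above the open G3 (G–G#–A–A#–…–D#–E–F), so it sits at fret 10.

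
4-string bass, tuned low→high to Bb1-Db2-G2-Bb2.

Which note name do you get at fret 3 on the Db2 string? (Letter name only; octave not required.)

The open Db2 string plus 3 semitones: Db–D–Eb–E.

E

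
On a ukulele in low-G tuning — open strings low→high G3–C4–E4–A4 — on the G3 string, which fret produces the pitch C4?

5

C4 is 5 semitones above the open G3 (G–G#–A–A#–B–C), so it sits at fret 5.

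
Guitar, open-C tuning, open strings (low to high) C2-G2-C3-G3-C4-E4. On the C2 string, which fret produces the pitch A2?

A2 is 9 semitones above the open C2 (C–C#–D–D#–E–F–F#–G–G#–A), so it sits at fret 9.

9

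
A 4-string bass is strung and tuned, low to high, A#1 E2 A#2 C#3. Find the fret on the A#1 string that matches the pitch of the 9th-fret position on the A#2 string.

21

A#2 at fret 9 is A#2 + 9 semitones = G3.
The open A#1 string is 12 semitones below the open A#2, so the same pitch on the A#1 string lies at fret 9 + 12 = 21.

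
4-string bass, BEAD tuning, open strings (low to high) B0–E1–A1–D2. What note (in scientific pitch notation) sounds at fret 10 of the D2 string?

C3

Each fret is one semitone, so D2 + 10 = C3.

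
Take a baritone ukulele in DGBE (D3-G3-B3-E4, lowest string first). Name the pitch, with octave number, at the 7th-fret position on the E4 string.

B4

The open E4 string plus 7 semitones: E–F–F#–G–G#–A–A#–B.
No B→C boundary is crossed, so the octave stays at 4.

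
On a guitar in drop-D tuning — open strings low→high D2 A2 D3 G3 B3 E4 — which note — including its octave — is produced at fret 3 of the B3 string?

The open B3 string plus 3 semitones: B–C–C#–D.
The walk passes from B into C once, so the octave number goes from 3 to 4.

D4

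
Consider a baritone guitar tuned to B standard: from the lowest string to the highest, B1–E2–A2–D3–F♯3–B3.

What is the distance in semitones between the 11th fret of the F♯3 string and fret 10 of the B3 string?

4 semitones

F♯3 at fret 11 → F4 (MIDI 65); B3 at fret 10 → A4 (MIDI 69).
65 − 69 = -4, so the two pitches are 4 semitones apart, with A4 the higher.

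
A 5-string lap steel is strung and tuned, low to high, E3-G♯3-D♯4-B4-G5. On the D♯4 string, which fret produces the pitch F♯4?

3

F♯4 is 3 semitones above the open D♯4 (D#–E–F–F#), so it sits at fret 3.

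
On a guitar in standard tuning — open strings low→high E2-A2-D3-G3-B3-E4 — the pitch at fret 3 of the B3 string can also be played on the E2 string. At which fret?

22

B3 at fret 3 is B3 + 3 semitones = D4.
The open E2 string is 19 semitones below the open B3, so the same pitch on the E2 string lies at fret 3 + 19 = 22.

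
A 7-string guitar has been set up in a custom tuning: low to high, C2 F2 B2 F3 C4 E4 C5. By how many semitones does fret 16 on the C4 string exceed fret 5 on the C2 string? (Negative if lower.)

35 semitones

C4 at fret 16 → E5 (MIDI 76); C2 at fret 5 → F2 (MIDI 41).
76 − 41 = 35, so the two pitches are 35 semitones apart.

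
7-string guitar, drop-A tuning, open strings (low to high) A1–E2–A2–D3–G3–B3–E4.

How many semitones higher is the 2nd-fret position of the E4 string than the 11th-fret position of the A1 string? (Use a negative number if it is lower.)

E4 at fret 2 → F#4 (MIDI 66); A1 at fret 11 → G#2 (MIDI 44).
66 − 44 = 22, so the two pitches are 22 semitones apart.

22 semitones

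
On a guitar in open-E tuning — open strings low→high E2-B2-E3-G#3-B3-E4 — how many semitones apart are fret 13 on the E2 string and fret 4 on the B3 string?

E2 at fret 13 → F3 (MIDI 53); B3 at fret 4 → D#4 (MIDI 63).
53 − 63 = -10, so the two pitches are 10 semitones apart, with D#4 the higher.

10 semitones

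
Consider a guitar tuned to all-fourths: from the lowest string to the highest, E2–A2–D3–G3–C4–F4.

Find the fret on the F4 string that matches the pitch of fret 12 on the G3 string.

2

G3 at fret 12 is G3 + 12 semitones = G4.
The open F4 string is 10 semitones above the open G3, so the same pitch on the F4 string lies at fret 12 − 10 = 2.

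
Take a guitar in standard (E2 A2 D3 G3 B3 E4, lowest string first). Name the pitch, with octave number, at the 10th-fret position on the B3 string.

Each fret is one semitone, so B3 + 10 = A4.

A4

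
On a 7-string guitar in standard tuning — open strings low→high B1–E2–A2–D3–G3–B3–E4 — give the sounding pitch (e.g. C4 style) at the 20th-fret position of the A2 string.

F4

The open A2 string plus 20 semitones: A–A#–B–C–…–D#–E–F.
The walk passes from B into C 2 times, so the octave number goes from 2 to 4.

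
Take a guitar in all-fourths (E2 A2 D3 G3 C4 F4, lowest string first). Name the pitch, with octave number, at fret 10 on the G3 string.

F4

Each fret is one semitone, so G3 + 10 = F4.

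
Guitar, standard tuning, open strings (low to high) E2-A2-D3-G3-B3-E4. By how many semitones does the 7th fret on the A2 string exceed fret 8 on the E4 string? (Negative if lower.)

-20 semitones

A2 at fret 7 → E3 (MIDI 52); E4 at fret 8 → C5 (MIDI 72).
52 − 72 = -20, so the two pitches are 20 semitones apart.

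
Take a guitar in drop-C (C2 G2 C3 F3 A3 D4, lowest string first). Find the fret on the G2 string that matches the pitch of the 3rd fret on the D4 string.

Fret 3 on D4 is MIDI 62 + 3 = 65 (F4). On the G2 string (open MIDI 43), that pitch is 65 − 43 = fret 22.

22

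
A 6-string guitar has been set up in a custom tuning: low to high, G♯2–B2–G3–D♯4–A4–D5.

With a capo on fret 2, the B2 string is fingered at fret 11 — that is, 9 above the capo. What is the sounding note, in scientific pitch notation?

The capo raises the open B2 by 2 semitones to C♯3; fretting 9 more gives B2 + 2 + 9 = B2 + 11 semitones = A♯3.
(Also written B♭.)

A♯3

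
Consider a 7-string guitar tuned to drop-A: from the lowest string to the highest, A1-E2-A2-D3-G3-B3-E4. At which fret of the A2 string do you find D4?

D4 is 17 semitones above the open A2 (A–A#–B–C–…–C–C#–D), so it sits at fret 17.

17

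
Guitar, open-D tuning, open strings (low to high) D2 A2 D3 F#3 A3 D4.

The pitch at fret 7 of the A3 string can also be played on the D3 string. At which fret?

Fret 7 on A3 is MIDI 57 + 7 = 64 (E4). On the D3 string (open MIDI 50), that pitch is 64 − 50 = fret 14.

14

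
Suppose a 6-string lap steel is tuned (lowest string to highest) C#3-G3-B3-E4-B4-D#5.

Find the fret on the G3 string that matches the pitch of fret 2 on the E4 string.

11

Fret 2 on E4 is MIDI 64 + 2 = 66 (F#4). On the G3 string (open MIDI 55), that pitch is 66 − 55 = fret 11.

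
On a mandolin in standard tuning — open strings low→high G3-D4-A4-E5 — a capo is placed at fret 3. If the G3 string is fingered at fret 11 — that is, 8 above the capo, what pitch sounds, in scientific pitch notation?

The capo raises the open G3 by 3 semitones to A♯3; fretting 8 more gives G3 + 3 + 8 = G3 + 11 semitones = F♯4.

F♯4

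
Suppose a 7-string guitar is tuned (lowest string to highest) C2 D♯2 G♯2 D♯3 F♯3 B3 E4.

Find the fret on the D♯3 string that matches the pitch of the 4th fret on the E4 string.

E4 at fret 4 is E4 + 4 semitones = G♯4.
The open D♯3 string is 13 semitones below the open E4, so the same pitch on the D♯3 string lies at fret 4 + 13 = 17.

17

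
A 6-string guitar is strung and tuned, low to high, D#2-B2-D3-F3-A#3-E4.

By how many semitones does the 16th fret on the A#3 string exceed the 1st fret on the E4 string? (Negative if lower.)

A#3 at fret 16 → D5 (MIDI 74); E4 at fret 1 → F4 (MIDI 65).
74 − 65 = 9, so the two pitches are 9 semitones apart.

9 semitones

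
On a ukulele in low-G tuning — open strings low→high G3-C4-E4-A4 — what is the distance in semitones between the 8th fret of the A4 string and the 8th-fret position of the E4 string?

A4 at fret 8 → F5 (MIDI 77); E4 at fret 8 → C5 (MIDI 72).
77 − 72 = 5, so the two pitches are 5 semitones apart, with F5 the higher.

5 semitones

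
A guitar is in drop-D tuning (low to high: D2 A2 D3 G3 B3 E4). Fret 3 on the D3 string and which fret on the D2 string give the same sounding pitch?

15

Fret 3 on D3 is MIDI 50 + 3 = 53 (F3). On the D2 string (open MIDI 38), that pitch is 53 − 38 = fret 15.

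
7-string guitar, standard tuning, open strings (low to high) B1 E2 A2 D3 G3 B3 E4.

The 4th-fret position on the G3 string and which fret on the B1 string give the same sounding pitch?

G3 at fret 4 is G3 + 4 semitones = B3.
The open B1 string is 20 semitones below the open G3, so the same pitch on the B1 string lies at fret 4 + 20 = 24.

24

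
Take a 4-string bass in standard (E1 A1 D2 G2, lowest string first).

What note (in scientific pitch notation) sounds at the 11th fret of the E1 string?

E1 is MIDI 28. Adding 11 gives 39, which is D#2.

D#2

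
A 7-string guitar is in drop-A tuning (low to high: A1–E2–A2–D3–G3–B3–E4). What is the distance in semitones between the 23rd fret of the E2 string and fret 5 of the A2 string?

13 semitones

E2 at fret 23 → D#4 (MIDI 63); A2 at fret 5 → D3 (MIDI 50).
63 − 50 = 13, so the two pitches are 13 semitones apart, with D#4 the higher.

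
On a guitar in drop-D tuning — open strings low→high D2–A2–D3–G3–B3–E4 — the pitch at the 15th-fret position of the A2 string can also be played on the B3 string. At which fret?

1

Fret 15 on A2 is MIDI 45 + 15 = 60 (C4). On the B3 string (open MIDI 59), that pitch is 60 − 59 = fret 1.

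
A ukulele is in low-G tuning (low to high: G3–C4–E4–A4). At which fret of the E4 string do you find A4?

A4 is 5 semitones above the open E4 (E–F–F#–G–G#–A), so it sits at fret 5.

5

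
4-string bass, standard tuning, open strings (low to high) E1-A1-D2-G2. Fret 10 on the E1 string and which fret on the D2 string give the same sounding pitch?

0

E1 at fret 10 is E1 + 10 semitones = D2.
The open D2 string is 10 semitones above the open E1, so the same pitch on the D2 string lies at fret 10 − 10 = 0.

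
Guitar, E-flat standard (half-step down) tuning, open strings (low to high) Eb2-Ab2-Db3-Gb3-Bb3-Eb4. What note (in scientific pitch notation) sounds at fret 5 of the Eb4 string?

Each fret is one semitone, so Eb4 + 5 = Ab4.
(Equivalently spelled G#4.)

Ab4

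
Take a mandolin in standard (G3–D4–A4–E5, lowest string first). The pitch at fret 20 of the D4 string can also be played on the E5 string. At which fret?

6

Fret 20 on D4 is MIDI 62 + 20 = 82 (A#5). On the E5 string (open MIDI 76), that pitch is 82 − 76 = fret 6.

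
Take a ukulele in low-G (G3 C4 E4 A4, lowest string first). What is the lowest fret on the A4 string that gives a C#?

From A4, count semitones up the chromatic scale until reaching C#: A–A#–B–C–C# — 4 steps.

4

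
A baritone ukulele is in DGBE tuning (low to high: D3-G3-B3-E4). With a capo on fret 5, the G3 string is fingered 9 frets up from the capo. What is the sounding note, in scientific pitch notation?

The capo raises the open G3 by 5 semitones to C4; fretting 9 more gives G3 + 5 + 9 = G3 + 14 semitones = A4.

A4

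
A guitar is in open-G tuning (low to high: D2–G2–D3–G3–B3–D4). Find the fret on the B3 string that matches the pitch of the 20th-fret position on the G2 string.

4

G2 at fret 20 is G2 + 20 semitones = D#4.
The open B3 string is 16 semitones above the open G2, so the same pitch on the B3 string lies at fret 20 − 16 = 4.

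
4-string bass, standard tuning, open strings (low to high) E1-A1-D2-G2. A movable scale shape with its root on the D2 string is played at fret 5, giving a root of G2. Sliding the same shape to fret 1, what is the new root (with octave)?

Moving from fret 5 to fret 1 shifts the root by -4 semitones.
G2 down 4 semitones is D♯2.

D♯2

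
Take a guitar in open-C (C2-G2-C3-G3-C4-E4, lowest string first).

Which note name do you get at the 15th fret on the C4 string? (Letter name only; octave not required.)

D#

Each fret is one semitone, so C4 + 15 = D#.
(Equivalently spelled Eb.)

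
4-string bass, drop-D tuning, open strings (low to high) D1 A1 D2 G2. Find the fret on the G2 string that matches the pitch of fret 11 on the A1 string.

1

Fret 11 on A1 is MIDI 33 + 11 = 44 (G♯2). On the G2 string (open MIDI 43), that pitch is 44 − 43 = fret 1.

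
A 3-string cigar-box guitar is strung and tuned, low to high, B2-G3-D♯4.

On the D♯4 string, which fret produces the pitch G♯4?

G♯4 is 5 semitones above the open D♯4 (D#–E–F–F#–G–G#), so it sits at fret 5.

5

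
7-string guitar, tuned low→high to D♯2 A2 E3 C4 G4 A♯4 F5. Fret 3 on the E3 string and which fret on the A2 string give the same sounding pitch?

E3 at fret 3 is E3 + 3 semitones = G3.
The open A2 string is 7 semitones below the open E3, so the same pitch on the A2 string lies at fret 3 + 7 = 10.

10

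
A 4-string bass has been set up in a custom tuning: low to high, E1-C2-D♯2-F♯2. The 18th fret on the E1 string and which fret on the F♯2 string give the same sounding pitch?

E1 at fret 18 is E1 + 18 semitones = A♯2.
The open F♯2 string is 14 semitones above the open E1, so the same pitch on the F♯2 string lies at fret 18 − 14 = 4.

4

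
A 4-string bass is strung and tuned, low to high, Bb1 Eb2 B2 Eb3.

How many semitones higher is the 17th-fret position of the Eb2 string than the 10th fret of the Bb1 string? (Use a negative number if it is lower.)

12 semitones

Eb2 at fret 17 → Ab3 (MIDI 56); Bb1 at fret 10 → Ab2 (MIDI 44).
56 − 44 = 12, so the two pitches are 12 semitones apart.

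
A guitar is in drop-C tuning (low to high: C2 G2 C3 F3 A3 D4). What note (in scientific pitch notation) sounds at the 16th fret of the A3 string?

Each fret is one semitone, so A3 + 16 = C#5.
(Equivalently spelled Db5.)

C#5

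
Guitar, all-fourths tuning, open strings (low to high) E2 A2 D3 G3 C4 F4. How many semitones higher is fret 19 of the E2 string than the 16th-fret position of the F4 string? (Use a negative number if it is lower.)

E2 at fret 19 → B3 (MIDI 59); F4 at fret 16 → A5 (MIDI 81).
59 − 81 = -22, so the two pitches are 22 semitones apart.

-22 semitones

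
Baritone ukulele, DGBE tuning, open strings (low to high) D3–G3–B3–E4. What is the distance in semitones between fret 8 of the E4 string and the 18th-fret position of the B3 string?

E4 at fret 8 → C5 (MIDI 72); B3 at fret 18 → F5 (MIDI 77).
72 − 77 = -5, so the two pitches are 5 semitones apart, with F5 the higher.

5 semitones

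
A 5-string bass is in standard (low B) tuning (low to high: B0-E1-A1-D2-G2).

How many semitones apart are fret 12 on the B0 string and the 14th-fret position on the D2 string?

B0 at fret 12 → B1 (MIDI 35); D2 at fret 14 → E3 (MIDI 52).
35 − 52 = -17, so the two pitches are 17 semitones apart, with E3 the higher.

17 semitones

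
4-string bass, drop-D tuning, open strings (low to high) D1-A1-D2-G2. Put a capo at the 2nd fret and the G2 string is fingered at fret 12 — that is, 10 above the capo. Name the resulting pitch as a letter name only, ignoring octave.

G

The capo raises the open G2 by 2 semitones to A2; fretting 10 more gives G2 + 2 + 10 = G2 + 12 semitones, landing on G.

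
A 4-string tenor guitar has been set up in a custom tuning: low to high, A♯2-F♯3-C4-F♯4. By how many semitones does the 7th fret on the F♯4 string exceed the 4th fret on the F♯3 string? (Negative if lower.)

F♯4 at fret 7 → C♯5 (MIDI 73); F♯3 at fret 4 → A♯3 (MIDI 58).
73 − 58 = 15, so the two pitches are 15 semitones apart.

15 semitones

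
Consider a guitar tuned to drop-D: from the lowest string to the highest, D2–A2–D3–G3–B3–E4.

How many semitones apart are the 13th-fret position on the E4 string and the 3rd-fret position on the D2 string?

E4 at fret 13 → F5 (MIDI 77); D2 at fret 3 → F2 (MIDI 41).
77 − 41 = 36, so the two pitches are 36 semitones apart, with F5 the higher.

36 semitones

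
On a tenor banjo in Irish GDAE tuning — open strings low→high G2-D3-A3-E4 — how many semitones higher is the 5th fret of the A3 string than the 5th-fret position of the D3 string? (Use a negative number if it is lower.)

7 semitones

A3 at fret 5 → D4 (MIDI 62); D3 at fret 5 → G3 (MIDI 55).
62 − 55 = 7, so the two pitches are 7 semitones apart.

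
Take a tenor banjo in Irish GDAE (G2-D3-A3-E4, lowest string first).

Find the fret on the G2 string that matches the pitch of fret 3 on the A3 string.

17

Fret 3 on A3 is MIDI 57 + 3 = 60 (C4). On the G2 string (open MIDI 43), that pitch is 60 − 43 = fret 17.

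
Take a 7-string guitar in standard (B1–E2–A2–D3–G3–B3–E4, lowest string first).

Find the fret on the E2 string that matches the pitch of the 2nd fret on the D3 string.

D3 at fret 2 is D3 + 2 semitones = E3.
The open E2 string is 10 semitones below the open D3, so the same pitch on the E2 string lies at fret 2 + 10 = 12.

12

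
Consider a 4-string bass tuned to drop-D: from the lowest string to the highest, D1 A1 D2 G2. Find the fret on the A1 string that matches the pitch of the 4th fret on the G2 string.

14

G2 at fret 4 is G2 + 4 semitones = B2.
The open A1 string is 10 semitones below the open G2, so the same pitch on the A1 string lies at fret 4 + 10 = 14.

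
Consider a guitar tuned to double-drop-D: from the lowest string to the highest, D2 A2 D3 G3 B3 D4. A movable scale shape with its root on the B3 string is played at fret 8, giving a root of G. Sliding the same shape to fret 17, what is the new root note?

Moving from fret 8 to fret 17 shifts the root by 9 semitones.
G up 9 semitones is E.

E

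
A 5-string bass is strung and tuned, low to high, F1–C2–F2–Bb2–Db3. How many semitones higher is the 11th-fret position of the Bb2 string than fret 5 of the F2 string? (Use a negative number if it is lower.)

Bb2 at fret 11 → A3 (MIDI 57); F2 at fret 5 → Bb2 (MIDI 46).
57 − 46 = 11, so the two pitches are 11 semitones apart.

11 semitones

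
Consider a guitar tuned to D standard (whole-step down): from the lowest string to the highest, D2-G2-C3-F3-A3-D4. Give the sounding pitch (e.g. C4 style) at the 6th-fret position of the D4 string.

G#4

The open D4 string plus 6 semitones: D–D#–E–F–F#–G–G#.
No B→C boundary is crossed, so the octave stays at 4.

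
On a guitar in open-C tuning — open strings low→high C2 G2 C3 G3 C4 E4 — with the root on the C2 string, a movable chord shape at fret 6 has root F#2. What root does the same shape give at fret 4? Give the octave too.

E2

Moving from fret 6 to fret 4 shifts the root by -2 semitones.
F#2 down 2 semitones is E2.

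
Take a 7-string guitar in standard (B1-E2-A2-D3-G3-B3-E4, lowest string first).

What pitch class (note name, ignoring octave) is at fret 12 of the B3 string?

The open B3 string plus 12 semitones: B–C–C#–D–…–A–A#–B.

B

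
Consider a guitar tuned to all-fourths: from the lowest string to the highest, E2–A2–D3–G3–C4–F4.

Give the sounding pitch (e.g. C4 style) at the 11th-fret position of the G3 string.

F♯4

Each fret is one semitone, so G3 + 11 = F♯4.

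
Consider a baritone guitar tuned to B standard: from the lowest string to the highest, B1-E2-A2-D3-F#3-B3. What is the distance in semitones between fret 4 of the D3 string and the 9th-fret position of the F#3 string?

9 semitones

D3 at fret 4 → F#3 (MIDI 54); F#3 at fret 9 → D#4 (MIDI 63).
54 − 63 = -9, so the two pitches are 9 semitones apart, with D#4 the higher.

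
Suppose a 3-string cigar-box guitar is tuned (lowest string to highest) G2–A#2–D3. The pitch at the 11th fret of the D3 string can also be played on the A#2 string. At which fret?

15

Fret 11 on D3 is MIDI 50 + 11 = 61 (C#4). On the A#2 string (open MIDI 46), that pitch is 61 − 46 = fret 15.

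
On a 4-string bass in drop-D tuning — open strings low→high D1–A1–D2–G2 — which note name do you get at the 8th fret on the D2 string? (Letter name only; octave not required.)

A#

D2 is MIDI 38. Adding 8 gives 46; 46 mod 12 = 10, i.e. A#.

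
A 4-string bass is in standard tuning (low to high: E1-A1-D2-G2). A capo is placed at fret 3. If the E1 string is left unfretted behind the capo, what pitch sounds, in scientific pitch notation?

The capo raises the open E1 by 3 semitones to G1; fretting 0 more gives E1 + 3 + 0 = E1 + 3 semitones = G1.

G1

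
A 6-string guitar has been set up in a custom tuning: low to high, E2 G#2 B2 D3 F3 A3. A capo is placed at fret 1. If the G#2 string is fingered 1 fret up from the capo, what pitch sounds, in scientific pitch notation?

A#2

The capo raises the open G#2 by 1 semitone to A2; fretting 1 more gives G#2 + 1 + 1 = G#2 + 2 semitones = A#2.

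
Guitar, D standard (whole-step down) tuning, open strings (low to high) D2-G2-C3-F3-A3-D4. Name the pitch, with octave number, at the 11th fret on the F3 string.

E4

The open F3 string plus 11 semitones: F–F#–G–G#–…–D–D#–E.
The walk passes from B into C once, so the octave number goes from 3 to 4.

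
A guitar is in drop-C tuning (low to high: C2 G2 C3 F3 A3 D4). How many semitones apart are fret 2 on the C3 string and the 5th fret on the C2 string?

C3 at fret 2 → D3 (MIDI 50); C2 at fret 5 → F2 (MIDI 41).
50 − 41 = 9, so the two pitches are 9 semitones apart, with D3 the higher.

9 semitones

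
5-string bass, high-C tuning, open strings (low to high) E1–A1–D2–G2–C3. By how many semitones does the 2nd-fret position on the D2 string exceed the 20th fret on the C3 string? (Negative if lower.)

D2 at fret 2 → E2 (MIDI 40); C3 at fret 20 → G#4 (MIDI 68).
40 − 68 = -28, so the two pitches are 28 semitones apart.

-28 semitones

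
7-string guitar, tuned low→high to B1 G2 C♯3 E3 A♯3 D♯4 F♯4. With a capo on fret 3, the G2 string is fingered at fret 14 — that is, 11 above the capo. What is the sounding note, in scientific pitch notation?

The capo raises the open G2 by 3 semitones to A♯2; fretting 11 more gives G2 + 3 + 11 = G2 + 14 semitones = A3.

A3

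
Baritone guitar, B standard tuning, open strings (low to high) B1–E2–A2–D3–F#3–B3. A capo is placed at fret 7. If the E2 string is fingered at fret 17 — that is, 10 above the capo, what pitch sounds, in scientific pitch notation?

A3

The capo raises the open E2 by 7 semitones to B2; fretting 10 more gives E2 + 7 + 10 = E2 + 17 semitones = A3.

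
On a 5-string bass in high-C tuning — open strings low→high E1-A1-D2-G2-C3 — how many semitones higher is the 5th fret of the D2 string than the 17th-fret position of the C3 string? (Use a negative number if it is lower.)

-22 semitones

D2 at fret 5 → G2 (MIDI 43); C3 at fret 17 → F4 (MIDI 65).
43 − 65 = -22, so the two pitches are 22 semitones apart.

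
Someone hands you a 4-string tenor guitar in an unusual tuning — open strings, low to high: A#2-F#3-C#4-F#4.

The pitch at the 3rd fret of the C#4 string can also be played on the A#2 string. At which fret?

18

C#4 at fret 3 is C#4 + 3 semitones = E4.
The open A#2 string is 15 semitones below the open C#4, so the same pitch on the A#2 string lies at fret 3 + 15 = 18.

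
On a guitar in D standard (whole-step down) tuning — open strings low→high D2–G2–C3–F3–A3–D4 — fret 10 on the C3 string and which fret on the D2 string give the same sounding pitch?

C3 at fret 10 is C3 + 10 semitones = A#3.
The open D2 string is 10 semitones below the open C3, so the same pitch on the D2 string lies at fret 10 + 10 = 20.

20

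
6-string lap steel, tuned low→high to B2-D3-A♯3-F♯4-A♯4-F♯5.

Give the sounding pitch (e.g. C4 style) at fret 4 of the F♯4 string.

Each fret is one semitone, so F♯4 + 4 = A♯4.
(Equivalently spelled B♭4.)

A♯4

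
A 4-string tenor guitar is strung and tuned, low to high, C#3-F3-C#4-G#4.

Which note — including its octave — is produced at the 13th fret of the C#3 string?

D4

Each fret is one semitone, so C#3 + 13 = D4.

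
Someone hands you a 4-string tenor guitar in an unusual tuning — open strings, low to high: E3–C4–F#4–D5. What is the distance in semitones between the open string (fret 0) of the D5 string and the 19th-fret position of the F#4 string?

D5 at fret 0 → D5 (MIDI 74); F#4 at fret 19 → C#6 (MIDI 85).
74 − 85 = -11, so the two pitches are 11 semitones apart, with C#6 the higher.

11 semitones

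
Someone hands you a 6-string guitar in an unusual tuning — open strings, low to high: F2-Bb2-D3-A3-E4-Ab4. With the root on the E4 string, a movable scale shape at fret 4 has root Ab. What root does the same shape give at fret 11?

Eb

Moving from fret 4 to fret 11 shifts the root by 7 semitones.
Ab up 7 semitones is Eb.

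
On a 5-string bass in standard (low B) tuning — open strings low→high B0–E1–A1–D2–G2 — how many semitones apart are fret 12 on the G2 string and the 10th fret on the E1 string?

17 semitones

G2 at fret 12 → G3 (MIDI 55); E1 at fret 10 → D2 (MIDI 38).
55 − 38 = 17, so the two pitches are 17 semitones apart, with G3 the higher.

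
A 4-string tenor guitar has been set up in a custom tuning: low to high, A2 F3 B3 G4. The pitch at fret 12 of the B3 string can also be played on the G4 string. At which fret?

4

B3 at fret 12 is B3 + 12 semitones = B4.
The open G4 string is 8 semitones above the open B3, so the same pitch on the G4 string lies at fret 12 − 8 = 4.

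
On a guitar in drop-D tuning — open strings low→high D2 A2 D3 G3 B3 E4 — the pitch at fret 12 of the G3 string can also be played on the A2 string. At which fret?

G3 at fret 12 is G3 + 12 semitones = G4.
The open A2 string is 10 semitones below the open G3, so the same pitch on the A2 string lies at fret 12 + 10 = 22.

22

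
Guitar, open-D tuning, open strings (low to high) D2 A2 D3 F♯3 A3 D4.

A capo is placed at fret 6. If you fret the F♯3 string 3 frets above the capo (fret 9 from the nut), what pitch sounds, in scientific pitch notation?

The capo raises the open F♯3 by 6 semitones to C4; fretting 3 more gives F♯3 + 6 + 3 = F♯3 + 9 semitones = D♯4.

D♯4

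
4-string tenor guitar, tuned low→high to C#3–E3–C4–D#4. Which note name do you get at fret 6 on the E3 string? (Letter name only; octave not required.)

E3 is MIDI 52. Adding 6 gives 58; 58 mod 12 = 10, i.e. A#.
(Equivalently spelled Bb.)

A#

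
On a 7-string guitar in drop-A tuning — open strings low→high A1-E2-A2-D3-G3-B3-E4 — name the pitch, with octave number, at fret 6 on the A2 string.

D♯3

The open A2 string plus 6 semitones: A–A#–B–C–C#–D–D#.
The walk passes from B into C once, so the octave number goes from 2 to 3.
(Equivalently spelled E♭3.)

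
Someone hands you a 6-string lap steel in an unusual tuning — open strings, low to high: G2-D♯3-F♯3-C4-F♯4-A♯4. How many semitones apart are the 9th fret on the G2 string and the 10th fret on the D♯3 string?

9 semitones

G2 at fret 9 → E3 (MIDI 52); D♯3 at fret 10 → C♯4 (MIDI 61).
52 − 61 = -9, so the two pitches are 9 semitones apart, with C♯4 the higher.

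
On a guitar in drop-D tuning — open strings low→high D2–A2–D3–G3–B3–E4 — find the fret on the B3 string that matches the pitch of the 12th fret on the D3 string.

D3 at fret 12 is D3 + 12 semitones = D4.
The open B3 string is 9 semitones above the open D3, so the same pitch on the B3 string lies at fret 12 − 9 = 3.

3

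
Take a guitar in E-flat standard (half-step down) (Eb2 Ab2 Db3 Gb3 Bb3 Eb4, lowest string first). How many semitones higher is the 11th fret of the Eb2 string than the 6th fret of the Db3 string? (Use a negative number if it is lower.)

Eb2 at fret 11 → D3 (MIDI 50); Db3 at fret 6 → G3 (MIDI 55).
50 − 55 = -5, so the two pitches are 5 semitones apart.

-5 semitones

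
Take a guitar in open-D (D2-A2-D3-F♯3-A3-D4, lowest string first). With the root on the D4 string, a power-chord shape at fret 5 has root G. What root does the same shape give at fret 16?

F♯

Moving from fret 5 to fret 16 shifts the root by 11 semitones.
G up 11 semitones is F♯.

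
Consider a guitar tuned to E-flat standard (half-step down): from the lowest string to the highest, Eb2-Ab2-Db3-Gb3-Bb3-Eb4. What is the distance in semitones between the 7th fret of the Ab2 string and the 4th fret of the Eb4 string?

Ab2 at fret 7 → Eb3 (MIDI 51); Eb4 at fret 4 → G4 (MIDI 67).
51 − 67 = -16, so the two pitches are 16 semitones apart, with G4 the higher.

16 semitones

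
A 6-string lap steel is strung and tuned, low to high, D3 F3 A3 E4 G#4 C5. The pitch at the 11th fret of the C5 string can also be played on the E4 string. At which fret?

19

C5 at fret 11 is C5 + 11 semitones = B5.
The open E4 string is 8 semitones below the open C5, so the same pitch on the E4 string lies at fret 11 + 8 = 19.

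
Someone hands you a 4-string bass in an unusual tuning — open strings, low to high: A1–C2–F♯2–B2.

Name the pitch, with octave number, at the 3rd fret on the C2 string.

D♯2

C2 is MIDI 36. Adding 3 gives 39, which is D♯2.
(Equivalently spelled E♭2.)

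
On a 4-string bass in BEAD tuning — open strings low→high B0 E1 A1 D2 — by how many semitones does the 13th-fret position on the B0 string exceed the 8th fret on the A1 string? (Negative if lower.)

-5 semitones

B0 at fret 13 → C2 (MIDI 36); A1 at fret 8 → F2 (MIDI 41).
36 − 41 = -5, so the two pitches are 5 semitones apart.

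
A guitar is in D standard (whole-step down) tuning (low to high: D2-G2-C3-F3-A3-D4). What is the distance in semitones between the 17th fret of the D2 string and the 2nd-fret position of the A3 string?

4 semitones

D2 at fret 17 → G3 (MIDI 55); A3 at fret 2 → B3 (MIDI 59).
55 − 59 = -4, so the two pitches are 4 semitones apart, with B3 the higher.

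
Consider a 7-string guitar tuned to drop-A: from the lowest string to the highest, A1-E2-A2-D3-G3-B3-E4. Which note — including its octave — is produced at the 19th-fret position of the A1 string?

Each fret is one semitone, so A1 + 19 = E3.

E3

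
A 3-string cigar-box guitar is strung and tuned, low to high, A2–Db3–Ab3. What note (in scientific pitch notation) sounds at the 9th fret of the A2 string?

Each fret is one semitone, so A2 + 9 = Gb3.
(Equivalently spelled F#3.)

Gb3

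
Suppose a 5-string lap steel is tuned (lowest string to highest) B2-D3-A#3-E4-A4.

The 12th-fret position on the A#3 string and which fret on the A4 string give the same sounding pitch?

A#3 at fret 12 is A#3 + 12 semitones = A#4.
The open A4 string is 11 semitones above the open A#3, so the same pitch on the A4 string lies at fret 12 − 11 = 1.

1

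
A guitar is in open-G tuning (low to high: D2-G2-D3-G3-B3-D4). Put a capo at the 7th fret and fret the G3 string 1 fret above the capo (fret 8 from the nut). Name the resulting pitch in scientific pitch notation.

The capo raises the open G3 by 7 semitones to D4; fretting 1 more gives G3 + 7 + 1 = G3 + 8 semitones = D#4.

D#4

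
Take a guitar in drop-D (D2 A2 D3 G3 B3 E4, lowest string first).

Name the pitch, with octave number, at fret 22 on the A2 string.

G4

A2 is MIDI 45. Adding 22 gives 67, which is G4.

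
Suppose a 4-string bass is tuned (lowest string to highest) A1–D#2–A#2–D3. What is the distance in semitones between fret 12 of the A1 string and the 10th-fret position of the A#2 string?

11 semitones

A1 at fret 12 → A2 (MIDI 45); A#2 at fret 10 → G#3 (MIDI 56).
45 − 56 = -11, so the two pitches are 11 semitones apart, with G#3 the higher.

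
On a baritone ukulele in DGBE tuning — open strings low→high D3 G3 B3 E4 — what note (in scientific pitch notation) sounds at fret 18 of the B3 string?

F5

B3 is MIDI 59. Adding 18 gives 77, which is F5.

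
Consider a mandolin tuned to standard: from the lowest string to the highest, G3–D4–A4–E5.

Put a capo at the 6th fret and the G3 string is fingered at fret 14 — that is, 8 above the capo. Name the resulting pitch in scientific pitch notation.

A4

The capo raises the open G3 by 6 semitones to C#4; fretting 8 more gives G3 + 6 + 8 = G3 + 14 semitones = A4.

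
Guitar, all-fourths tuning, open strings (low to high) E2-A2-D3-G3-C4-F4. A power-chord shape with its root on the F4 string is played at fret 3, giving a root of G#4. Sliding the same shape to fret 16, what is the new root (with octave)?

A5

Moving from fret 3 to fret 16 shifts the root by 13 semitones.
G#4 up 13 semitones is A5.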